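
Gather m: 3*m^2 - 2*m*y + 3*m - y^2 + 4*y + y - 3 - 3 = 3*m^2 + m*(3 - 2*y) - y^2 + 5*y - 6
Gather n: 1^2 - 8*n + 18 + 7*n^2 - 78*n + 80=7*n^2 - 86*n + 99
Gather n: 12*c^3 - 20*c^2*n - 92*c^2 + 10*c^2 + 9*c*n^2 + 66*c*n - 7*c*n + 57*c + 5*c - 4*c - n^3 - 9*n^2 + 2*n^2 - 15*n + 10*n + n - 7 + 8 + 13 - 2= 12*c^3 - 82*c^2 + 58*c - n^3 + n^2*(9*c - 7) + n*(-20*c^2 + 59*c - 4) + 12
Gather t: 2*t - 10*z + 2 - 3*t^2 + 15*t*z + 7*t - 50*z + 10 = -3*t^2 + t*(15*z + 9) - 60*z + 12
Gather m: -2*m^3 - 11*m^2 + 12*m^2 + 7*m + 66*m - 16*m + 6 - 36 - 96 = -2*m^3 + m^2 + 57*m - 126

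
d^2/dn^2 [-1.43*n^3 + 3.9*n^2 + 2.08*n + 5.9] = 7.8 - 8.58*n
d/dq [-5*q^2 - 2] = -10*q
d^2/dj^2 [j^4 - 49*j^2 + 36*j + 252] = 12*j^2 - 98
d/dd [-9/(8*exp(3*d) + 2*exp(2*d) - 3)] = (216*exp(d) + 36)*exp(2*d)/(8*exp(3*d) + 2*exp(2*d) - 3)^2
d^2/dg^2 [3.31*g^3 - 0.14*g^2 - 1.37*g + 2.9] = 19.86*g - 0.28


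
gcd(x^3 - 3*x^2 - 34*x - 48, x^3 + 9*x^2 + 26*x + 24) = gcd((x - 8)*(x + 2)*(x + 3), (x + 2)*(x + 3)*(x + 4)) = x^2 + 5*x + 6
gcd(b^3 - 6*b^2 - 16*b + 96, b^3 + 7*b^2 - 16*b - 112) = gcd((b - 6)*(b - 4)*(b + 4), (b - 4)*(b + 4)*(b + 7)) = b^2 - 16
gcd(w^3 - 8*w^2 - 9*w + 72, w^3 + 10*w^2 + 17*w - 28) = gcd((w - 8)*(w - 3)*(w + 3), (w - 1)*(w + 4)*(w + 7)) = 1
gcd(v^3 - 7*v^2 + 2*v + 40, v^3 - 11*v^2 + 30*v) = v - 5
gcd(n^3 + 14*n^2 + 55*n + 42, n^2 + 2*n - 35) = n + 7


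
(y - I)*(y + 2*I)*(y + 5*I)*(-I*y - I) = -I*y^4 + 6*y^3 - I*y^3 + 6*y^2 + 3*I*y^2 + 10*y + 3*I*y + 10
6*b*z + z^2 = z*(6*b + z)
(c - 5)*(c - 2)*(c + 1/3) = c^3 - 20*c^2/3 + 23*c/3 + 10/3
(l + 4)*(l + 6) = l^2 + 10*l + 24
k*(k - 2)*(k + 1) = k^3 - k^2 - 2*k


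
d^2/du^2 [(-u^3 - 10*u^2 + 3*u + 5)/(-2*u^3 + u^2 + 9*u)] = 2*(42*u^6 + 18*u^5 + 438*u^4 + 14*u^3 + 255*u^2 - 135*u - 405)/(u^3*(8*u^6 - 12*u^5 - 102*u^4 + 107*u^3 + 459*u^2 - 243*u - 729))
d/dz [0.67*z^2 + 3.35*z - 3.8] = 1.34*z + 3.35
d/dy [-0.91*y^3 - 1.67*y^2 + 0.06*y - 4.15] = -2.73*y^2 - 3.34*y + 0.06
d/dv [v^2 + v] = 2*v + 1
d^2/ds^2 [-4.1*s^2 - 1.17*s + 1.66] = -8.20000000000000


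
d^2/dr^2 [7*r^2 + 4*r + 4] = 14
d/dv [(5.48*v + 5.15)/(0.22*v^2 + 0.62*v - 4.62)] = (1.2056*v^2 + 3.3976*v - (0.44*v + 0.62)*(5.48*v + 5.15) - 25.3176)/(0.22*v^2 + 0.62*v - 4.62)^2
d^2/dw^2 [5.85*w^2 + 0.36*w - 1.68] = 11.7000000000000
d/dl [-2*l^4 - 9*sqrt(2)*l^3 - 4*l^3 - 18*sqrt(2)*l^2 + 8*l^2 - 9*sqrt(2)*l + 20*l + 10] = -8*l^3 - 27*sqrt(2)*l^2 - 12*l^2 - 36*sqrt(2)*l + 16*l - 9*sqrt(2) + 20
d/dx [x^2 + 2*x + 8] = 2*x + 2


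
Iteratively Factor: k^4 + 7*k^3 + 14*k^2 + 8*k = (k + 4)*(k^3 + 3*k^2 + 2*k) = k*(k + 4)*(k^2 + 3*k + 2) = k*(k + 2)*(k + 4)*(k + 1)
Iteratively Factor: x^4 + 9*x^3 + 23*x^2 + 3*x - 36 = (x + 3)*(x^3 + 6*x^2 + 5*x - 12) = (x + 3)*(x + 4)*(x^2 + 2*x - 3) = (x + 3)^2*(x + 4)*(x - 1)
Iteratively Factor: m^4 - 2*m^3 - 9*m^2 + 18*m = (m - 2)*(m^3 - 9*m) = m*(m - 2)*(m^2 - 9) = m*(m - 3)*(m - 2)*(m + 3)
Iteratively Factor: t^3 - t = (t)*(t^2 - 1) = t*(t + 1)*(t - 1)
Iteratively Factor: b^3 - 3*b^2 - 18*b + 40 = (b - 5)*(b^2 + 2*b - 8) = (b - 5)*(b - 2)*(b + 4)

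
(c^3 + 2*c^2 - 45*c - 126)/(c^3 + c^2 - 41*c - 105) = (c + 6)/(c + 5)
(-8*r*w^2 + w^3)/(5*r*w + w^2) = w*(-8*r + w)/(5*r + w)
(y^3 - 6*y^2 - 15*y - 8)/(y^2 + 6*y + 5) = (y^2 - 7*y - 8)/(y + 5)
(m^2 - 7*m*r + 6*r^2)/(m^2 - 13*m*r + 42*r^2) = (-m + r)/(-m + 7*r)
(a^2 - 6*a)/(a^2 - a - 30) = a/(a + 5)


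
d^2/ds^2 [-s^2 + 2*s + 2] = -2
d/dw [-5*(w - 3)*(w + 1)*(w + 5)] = -15*w^2 - 30*w + 65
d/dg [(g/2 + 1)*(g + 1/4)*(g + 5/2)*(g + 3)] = 2*g^3 + 93*g^2/8 + 163*g/8 + 157/16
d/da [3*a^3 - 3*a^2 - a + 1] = 9*a^2 - 6*a - 1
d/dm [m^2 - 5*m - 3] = 2*m - 5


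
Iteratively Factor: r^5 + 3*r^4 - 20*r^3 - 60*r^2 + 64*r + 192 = (r + 2)*(r^4 + r^3 - 22*r^2 - 16*r + 96) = (r - 4)*(r + 2)*(r^3 + 5*r^2 - 2*r - 24) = (r - 4)*(r - 2)*(r + 2)*(r^2 + 7*r + 12) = (r - 4)*(r - 2)*(r + 2)*(r + 4)*(r + 3)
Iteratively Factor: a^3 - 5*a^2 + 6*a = (a - 2)*(a^2 - 3*a) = a*(a - 2)*(a - 3)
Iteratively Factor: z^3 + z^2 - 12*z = (z - 3)*(z^2 + 4*z) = (z - 3)*(z + 4)*(z)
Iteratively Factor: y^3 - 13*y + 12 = (y - 3)*(y^2 + 3*y - 4) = (y - 3)*(y + 4)*(y - 1)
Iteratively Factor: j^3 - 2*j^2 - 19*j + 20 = (j + 4)*(j^2 - 6*j + 5) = (j - 5)*(j + 4)*(j - 1)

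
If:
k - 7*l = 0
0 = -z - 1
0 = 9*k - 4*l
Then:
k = 0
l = 0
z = -1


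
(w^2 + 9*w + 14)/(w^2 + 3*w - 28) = (w + 2)/(w - 4)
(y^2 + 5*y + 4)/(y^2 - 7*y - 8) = (y + 4)/(y - 8)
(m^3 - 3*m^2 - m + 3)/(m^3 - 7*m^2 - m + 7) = (m - 3)/(m - 7)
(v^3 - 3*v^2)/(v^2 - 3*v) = v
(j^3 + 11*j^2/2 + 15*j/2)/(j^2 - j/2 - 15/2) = j*(j + 3)/(j - 3)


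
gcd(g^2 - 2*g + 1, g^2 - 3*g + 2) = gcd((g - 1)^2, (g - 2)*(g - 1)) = g - 1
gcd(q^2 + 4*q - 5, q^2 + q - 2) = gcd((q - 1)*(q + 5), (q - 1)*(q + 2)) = q - 1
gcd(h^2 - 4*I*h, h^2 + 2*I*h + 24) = h - 4*I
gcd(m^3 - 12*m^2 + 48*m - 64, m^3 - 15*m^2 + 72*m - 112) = m^2 - 8*m + 16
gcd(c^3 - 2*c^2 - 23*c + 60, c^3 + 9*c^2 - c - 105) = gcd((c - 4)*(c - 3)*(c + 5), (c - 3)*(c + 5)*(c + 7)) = c^2 + 2*c - 15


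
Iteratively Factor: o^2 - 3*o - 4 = (o + 1)*(o - 4)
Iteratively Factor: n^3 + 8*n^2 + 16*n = (n + 4)*(n^2 + 4*n) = (n + 4)^2*(n)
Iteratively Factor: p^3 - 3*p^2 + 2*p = (p)*(p^2 - 3*p + 2) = p*(p - 1)*(p - 2)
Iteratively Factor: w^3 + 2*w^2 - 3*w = (w + 3)*(w^2 - w) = w*(w + 3)*(w - 1)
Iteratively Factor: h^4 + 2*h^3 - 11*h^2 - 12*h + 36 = (h + 3)*(h^3 - h^2 - 8*h + 12) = (h - 2)*(h + 3)*(h^2 + h - 6) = (h - 2)^2*(h + 3)*(h + 3)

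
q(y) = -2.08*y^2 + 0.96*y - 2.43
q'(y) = 0.96 - 4.16*y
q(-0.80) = -4.53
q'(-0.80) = 4.29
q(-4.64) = -51.67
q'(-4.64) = 20.26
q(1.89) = -8.05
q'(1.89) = -6.90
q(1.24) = -4.44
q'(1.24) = -4.20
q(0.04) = -2.39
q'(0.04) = 0.79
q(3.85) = -29.56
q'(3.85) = -15.06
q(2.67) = -14.69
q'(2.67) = -10.15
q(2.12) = -9.74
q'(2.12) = -7.86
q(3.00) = -18.27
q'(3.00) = -11.52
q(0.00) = -2.43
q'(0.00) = 0.96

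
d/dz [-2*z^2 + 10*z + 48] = 10 - 4*z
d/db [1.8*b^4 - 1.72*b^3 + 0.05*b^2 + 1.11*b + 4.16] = 7.2*b^3 - 5.16*b^2 + 0.1*b + 1.11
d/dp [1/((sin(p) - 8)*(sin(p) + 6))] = 2*(1 - sin(p))*cos(p)/((sin(p) - 8)^2*(sin(p) + 6)^2)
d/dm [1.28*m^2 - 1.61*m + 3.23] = 2.56*m - 1.61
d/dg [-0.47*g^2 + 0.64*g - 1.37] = 0.64 - 0.94*g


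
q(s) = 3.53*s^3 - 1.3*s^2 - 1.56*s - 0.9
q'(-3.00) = 101.55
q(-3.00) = -103.23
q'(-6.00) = 395.28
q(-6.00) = -800.82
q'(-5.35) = 315.46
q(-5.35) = -570.31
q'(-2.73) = 84.46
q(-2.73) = -78.15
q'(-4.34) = 209.19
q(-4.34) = -307.18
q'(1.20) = 10.57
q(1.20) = 1.46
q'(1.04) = 7.19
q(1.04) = 0.04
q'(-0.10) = -1.19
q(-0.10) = -0.76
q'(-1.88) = 40.76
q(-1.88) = -26.02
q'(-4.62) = 236.49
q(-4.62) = -369.54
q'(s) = 10.59*s^2 - 2.6*s - 1.56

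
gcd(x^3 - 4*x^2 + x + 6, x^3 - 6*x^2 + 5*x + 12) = x^2 - 2*x - 3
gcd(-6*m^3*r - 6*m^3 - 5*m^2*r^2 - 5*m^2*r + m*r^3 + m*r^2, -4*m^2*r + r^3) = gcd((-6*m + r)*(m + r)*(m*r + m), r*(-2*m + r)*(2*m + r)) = 1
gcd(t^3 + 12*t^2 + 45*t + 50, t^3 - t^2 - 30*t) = t + 5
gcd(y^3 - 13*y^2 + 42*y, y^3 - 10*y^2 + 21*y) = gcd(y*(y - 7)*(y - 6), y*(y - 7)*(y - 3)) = y^2 - 7*y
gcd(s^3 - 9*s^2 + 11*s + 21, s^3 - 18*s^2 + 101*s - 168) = s^2 - 10*s + 21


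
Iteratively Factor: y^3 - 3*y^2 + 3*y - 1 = (y - 1)*(y^2 - 2*y + 1) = (y - 1)^2*(y - 1)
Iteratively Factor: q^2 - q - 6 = (q - 3)*(q + 2)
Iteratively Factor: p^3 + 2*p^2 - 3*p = (p)*(p^2 + 2*p - 3) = p*(p - 1)*(p + 3)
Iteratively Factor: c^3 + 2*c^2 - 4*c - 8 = (c + 2)*(c^2 - 4) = (c + 2)^2*(c - 2)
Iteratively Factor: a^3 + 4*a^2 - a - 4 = (a - 1)*(a^2 + 5*a + 4) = (a - 1)*(a + 4)*(a + 1)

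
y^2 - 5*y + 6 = (y - 3)*(y - 2)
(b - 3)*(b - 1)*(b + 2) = b^3 - 2*b^2 - 5*b + 6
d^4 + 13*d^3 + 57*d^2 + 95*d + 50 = (d + 1)*(d + 2)*(d + 5)^2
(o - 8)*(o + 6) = o^2 - 2*o - 48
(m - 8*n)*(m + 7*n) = m^2 - m*n - 56*n^2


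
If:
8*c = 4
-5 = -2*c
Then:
No Solution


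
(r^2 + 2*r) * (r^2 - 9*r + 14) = r^4 - 7*r^3 - 4*r^2 + 28*r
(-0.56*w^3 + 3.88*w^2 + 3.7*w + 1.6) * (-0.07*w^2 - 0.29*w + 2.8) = 0.0392*w^5 - 0.1092*w^4 - 2.9522*w^3 + 9.679*w^2 + 9.896*w + 4.48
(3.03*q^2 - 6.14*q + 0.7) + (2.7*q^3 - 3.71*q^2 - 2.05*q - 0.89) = 2.7*q^3 - 0.68*q^2 - 8.19*q - 0.19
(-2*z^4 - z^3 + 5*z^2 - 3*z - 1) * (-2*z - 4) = 4*z^5 + 10*z^4 - 6*z^3 - 14*z^2 + 14*z + 4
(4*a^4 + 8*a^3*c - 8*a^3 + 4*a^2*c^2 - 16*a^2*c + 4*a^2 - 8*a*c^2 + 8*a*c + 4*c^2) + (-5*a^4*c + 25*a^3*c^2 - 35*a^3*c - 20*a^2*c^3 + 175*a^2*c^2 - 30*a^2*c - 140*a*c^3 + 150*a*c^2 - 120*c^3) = -5*a^4*c + 4*a^4 + 25*a^3*c^2 - 27*a^3*c - 8*a^3 - 20*a^2*c^3 + 179*a^2*c^2 - 46*a^2*c + 4*a^2 - 140*a*c^3 + 142*a*c^2 + 8*a*c - 120*c^3 + 4*c^2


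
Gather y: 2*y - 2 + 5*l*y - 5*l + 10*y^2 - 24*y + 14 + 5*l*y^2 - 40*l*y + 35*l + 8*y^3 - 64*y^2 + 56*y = 30*l + 8*y^3 + y^2*(5*l - 54) + y*(34 - 35*l) + 12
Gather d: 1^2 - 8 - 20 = -27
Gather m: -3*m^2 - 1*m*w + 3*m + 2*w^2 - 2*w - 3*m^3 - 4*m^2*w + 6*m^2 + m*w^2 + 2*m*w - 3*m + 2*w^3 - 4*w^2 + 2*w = -3*m^3 + m^2*(3 - 4*w) + m*(w^2 + w) + 2*w^3 - 2*w^2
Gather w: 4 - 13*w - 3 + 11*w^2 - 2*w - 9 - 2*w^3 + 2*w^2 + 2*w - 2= -2*w^3 + 13*w^2 - 13*w - 10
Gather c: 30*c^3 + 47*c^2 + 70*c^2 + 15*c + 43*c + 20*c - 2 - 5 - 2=30*c^3 + 117*c^2 + 78*c - 9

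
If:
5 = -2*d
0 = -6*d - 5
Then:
No Solution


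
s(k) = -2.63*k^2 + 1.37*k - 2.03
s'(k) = 1.37 - 5.26*k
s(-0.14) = -2.27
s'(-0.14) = 2.11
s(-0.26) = -2.56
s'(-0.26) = 2.74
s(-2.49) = -21.75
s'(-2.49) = 14.47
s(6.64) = -108.89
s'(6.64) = -33.56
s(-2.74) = -25.53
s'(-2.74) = 15.78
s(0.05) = -1.97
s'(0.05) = 1.11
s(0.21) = -1.86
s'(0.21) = 0.27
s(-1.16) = -7.16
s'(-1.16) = 7.47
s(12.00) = -364.31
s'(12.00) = -61.75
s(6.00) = -88.49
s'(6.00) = -30.19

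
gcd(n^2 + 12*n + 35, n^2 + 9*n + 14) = n + 7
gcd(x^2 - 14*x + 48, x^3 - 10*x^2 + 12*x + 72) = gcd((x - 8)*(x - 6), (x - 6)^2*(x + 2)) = x - 6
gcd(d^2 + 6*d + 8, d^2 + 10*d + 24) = d + 4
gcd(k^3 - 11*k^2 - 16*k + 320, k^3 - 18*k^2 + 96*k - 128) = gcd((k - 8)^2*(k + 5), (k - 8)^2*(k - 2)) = k^2 - 16*k + 64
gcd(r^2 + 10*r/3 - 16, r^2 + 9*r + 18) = r + 6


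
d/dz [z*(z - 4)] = 2*z - 4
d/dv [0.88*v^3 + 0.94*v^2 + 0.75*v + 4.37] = 2.64*v^2 + 1.88*v + 0.75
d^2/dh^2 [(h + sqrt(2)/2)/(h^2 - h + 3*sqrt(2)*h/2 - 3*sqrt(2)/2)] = 2*((2*h + sqrt(2))*(4*h - 2 + 3*sqrt(2))^2 + 4*(-3*h - 2*sqrt(2) + 1)*(2*h^2 - 2*h + 3*sqrt(2)*h - 3*sqrt(2)))/(2*h^2 - 2*h + 3*sqrt(2)*h - 3*sqrt(2))^3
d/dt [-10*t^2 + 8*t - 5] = 8 - 20*t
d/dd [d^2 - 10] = 2*d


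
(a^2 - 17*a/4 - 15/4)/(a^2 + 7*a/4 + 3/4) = (a - 5)/(a + 1)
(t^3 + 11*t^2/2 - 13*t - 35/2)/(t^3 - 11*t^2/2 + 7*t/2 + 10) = (t + 7)/(t - 4)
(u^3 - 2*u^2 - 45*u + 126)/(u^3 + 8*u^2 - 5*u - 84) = (u - 6)/(u + 4)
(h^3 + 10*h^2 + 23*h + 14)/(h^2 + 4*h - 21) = (h^2 + 3*h + 2)/(h - 3)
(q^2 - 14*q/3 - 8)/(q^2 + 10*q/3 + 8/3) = (q - 6)/(q + 2)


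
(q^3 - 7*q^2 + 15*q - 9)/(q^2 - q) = q - 6 + 9/q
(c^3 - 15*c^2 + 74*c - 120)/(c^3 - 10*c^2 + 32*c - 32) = (c^2 - 11*c + 30)/(c^2 - 6*c + 8)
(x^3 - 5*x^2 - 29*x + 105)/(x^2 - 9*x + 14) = (x^2 + 2*x - 15)/(x - 2)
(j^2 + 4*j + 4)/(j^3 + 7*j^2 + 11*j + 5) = (j^2 + 4*j + 4)/(j^3 + 7*j^2 + 11*j + 5)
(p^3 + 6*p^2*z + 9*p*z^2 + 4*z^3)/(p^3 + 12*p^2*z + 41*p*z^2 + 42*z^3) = (p^3 + 6*p^2*z + 9*p*z^2 + 4*z^3)/(p^3 + 12*p^2*z + 41*p*z^2 + 42*z^3)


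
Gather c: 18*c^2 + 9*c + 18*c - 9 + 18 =18*c^2 + 27*c + 9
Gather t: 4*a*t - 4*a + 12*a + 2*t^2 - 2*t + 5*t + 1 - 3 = 8*a + 2*t^2 + t*(4*a + 3) - 2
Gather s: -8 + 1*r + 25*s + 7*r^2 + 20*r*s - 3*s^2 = 7*r^2 + r - 3*s^2 + s*(20*r + 25) - 8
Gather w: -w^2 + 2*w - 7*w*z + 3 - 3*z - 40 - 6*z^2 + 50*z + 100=-w^2 + w*(2 - 7*z) - 6*z^2 + 47*z + 63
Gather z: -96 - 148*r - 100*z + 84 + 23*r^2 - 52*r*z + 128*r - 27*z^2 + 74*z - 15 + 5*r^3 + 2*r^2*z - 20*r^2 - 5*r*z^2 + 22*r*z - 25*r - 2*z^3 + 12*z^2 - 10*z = 5*r^3 + 3*r^2 - 45*r - 2*z^3 + z^2*(-5*r - 15) + z*(2*r^2 - 30*r - 36) - 27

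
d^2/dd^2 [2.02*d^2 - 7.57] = 4.04000000000000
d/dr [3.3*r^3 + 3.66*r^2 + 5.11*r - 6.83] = 9.9*r^2 + 7.32*r + 5.11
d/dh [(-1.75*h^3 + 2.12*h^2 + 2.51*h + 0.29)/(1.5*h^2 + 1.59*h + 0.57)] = (-2.625*h^4 - 5.565*h^3 - 3.3867*h^2 + 1.5468*h + 0.9696)/(2.25*h^4 + 4.77*h^3 + 4.2381*h^2 + 1.8126*h + 0.3249)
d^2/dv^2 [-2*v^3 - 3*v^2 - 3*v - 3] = -12*v - 6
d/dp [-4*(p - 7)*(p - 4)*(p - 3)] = -12*p^2 + 112*p - 244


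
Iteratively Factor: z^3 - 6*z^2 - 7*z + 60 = (z - 5)*(z^2 - z - 12) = (z - 5)*(z - 4)*(z + 3)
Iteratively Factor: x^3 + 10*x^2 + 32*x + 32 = (x + 4)*(x^2 + 6*x + 8) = (x + 4)^2*(x + 2)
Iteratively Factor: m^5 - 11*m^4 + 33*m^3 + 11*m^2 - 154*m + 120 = (m - 3)*(m^4 - 8*m^3 + 9*m^2 + 38*m - 40) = (m - 5)*(m - 3)*(m^3 - 3*m^2 - 6*m + 8) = (m - 5)*(m - 3)*(m + 2)*(m^2 - 5*m + 4) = (m - 5)*(m - 3)*(m - 1)*(m + 2)*(m - 4)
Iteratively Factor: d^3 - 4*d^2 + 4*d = (d)*(d^2 - 4*d + 4) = d*(d - 2)*(d - 2)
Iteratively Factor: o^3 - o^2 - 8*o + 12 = (o + 3)*(o^2 - 4*o + 4) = (o - 2)*(o + 3)*(o - 2)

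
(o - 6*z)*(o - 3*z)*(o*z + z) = o^3*z - 9*o^2*z^2 + o^2*z + 18*o*z^3 - 9*o*z^2 + 18*z^3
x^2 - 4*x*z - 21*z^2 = (x - 7*z)*(x + 3*z)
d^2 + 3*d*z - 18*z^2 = (d - 3*z)*(d + 6*z)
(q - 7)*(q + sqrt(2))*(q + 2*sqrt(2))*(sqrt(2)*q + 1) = sqrt(2)*q^4 - 7*sqrt(2)*q^3 + 7*q^3 - 49*q^2 + 7*sqrt(2)*q^2 - 49*sqrt(2)*q + 4*q - 28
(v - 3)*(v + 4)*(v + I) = v^3 + v^2 + I*v^2 - 12*v + I*v - 12*I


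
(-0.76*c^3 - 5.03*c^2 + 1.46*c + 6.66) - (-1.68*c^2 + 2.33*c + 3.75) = -0.76*c^3 - 3.35*c^2 - 0.87*c + 2.91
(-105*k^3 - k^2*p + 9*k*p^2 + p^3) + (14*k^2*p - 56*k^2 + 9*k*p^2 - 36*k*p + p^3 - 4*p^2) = -105*k^3 + 13*k^2*p - 56*k^2 + 18*k*p^2 - 36*k*p + 2*p^3 - 4*p^2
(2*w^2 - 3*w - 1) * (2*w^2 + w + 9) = 4*w^4 - 4*w^3 + 13*w^2 - 28*w - 9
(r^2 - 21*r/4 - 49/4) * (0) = 0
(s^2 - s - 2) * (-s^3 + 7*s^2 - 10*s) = -s^5 + 8*s^4 - 15*s^3 - 4*s^2 + 20*s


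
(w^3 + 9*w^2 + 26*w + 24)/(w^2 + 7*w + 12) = w + 2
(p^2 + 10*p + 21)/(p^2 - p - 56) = (p + 3)/(p - 8)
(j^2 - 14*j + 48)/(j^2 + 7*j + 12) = (j^2 - 14*j + 48)/(j^2 + 7*j + 12)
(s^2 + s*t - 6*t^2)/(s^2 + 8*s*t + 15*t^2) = (s - 2*t)/(s + 5*t)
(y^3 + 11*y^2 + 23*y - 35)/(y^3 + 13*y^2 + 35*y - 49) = (y + 5)/(y + 7)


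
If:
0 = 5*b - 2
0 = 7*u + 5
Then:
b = 2/5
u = -5/7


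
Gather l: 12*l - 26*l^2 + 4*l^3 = 4*l^3 - 26*l^2 + 12*l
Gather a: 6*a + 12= 6*a + 12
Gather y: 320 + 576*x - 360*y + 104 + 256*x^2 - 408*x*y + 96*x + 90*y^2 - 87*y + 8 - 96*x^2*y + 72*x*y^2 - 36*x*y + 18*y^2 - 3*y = 256*x^2 + 672*x + y^2*(72*x + 108) + y*(-96*x^2 - 444*x - 450) + 432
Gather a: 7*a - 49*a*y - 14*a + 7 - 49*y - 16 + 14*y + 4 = a*(-49*y - 7) - 35*y - 5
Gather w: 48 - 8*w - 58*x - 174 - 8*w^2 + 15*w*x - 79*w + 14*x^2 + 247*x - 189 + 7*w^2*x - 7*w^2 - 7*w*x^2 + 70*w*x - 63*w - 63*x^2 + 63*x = w^2*(7*x - 15) + w*(-7*x^2 + 85*x - 150) - 49*x^2 + 252*x - 315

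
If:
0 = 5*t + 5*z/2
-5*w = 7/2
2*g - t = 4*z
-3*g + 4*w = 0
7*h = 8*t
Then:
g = -14/15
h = 32/105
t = 4/15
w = -7/10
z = -8/15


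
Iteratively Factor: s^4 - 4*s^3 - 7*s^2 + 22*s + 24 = (s - 4)*(s^3 - 7*s - 6) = (s - 4)*(s - 3)*(s^2 + 3*s + 2) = (s - 4)*(s - 3)*(s + 1)*(s + 2)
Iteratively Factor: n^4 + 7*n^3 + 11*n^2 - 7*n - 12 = (n - 1)*(n^3 + 8*n^2 + 19*n + 12) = (n - 1)*(n + 3)*(n^2 + 5*n + 4) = (n - 1)*(n + 1)*(n + 3)*(n + 4)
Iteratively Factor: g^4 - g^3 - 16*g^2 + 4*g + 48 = (g + 3)*(g^3 - 4*g^2 - 4*g + 16) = (g + 2)*(g + 3)*(g^2 - 6*g + 8) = (g - 4)*(g + 2)*(g + 3)*(g - 2)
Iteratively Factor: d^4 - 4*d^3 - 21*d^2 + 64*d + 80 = (d - 4)*(d^3 - 21*d - 20) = (d - 4)*(d + 4)*(d^2 - 4*d - 5) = (d - 4)*(d + 1)*(d + 4)*(d - 5)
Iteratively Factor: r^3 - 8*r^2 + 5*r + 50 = (r - 5)*(r^2 - 3*r - 10) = (r - 5)^2*(r + 2)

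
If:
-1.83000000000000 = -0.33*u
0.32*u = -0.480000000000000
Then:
No Solution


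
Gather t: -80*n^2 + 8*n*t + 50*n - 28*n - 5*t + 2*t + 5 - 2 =-80*n^2 + 22*n + t*(8*n - 3) + 3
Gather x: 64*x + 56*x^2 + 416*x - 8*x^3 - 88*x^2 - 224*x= -8*x^3 - 32*x^2 + 256*x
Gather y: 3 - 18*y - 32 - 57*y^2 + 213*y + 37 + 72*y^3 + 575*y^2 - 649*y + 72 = 72*y^3 + 518*y^2 - 454*y + 80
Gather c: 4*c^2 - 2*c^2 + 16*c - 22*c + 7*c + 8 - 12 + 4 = 2*c^2 + c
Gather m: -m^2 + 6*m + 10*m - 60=-m^2 + 16*m - 60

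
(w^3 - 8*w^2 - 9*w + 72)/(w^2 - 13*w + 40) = (w^2 - 9)/(w - 5)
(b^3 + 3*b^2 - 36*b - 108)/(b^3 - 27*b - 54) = (b + 6)/(b + 3)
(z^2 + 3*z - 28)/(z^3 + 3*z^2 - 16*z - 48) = (z + 7)/(z^2 + 7*z + 12)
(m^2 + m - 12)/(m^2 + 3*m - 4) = (m - 3)/(m - 1)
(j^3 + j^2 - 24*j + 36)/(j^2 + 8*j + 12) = (j^2 - 5*j + 6)/(j + 2)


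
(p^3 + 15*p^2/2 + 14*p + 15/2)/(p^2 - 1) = (2*p^2 + 13*p + 15)/(2*(p - 1))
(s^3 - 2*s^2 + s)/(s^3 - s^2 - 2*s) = (-s^2 + 2*s - 1)/(-s^2 + s + 2)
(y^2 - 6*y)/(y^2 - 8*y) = (y - 6)/(y - 8)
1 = 1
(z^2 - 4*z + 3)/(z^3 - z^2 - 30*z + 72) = (z - 1)/(z^2 + 2*z - 24)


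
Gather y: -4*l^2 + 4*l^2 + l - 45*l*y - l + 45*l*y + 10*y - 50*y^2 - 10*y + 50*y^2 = 0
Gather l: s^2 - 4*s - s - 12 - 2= s^2 - 5*s - 14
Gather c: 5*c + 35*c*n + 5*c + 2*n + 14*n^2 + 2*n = c*(35*n + 10) + 14*n^2 + 4*n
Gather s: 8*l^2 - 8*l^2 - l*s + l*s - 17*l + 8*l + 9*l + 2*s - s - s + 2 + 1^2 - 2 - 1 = 0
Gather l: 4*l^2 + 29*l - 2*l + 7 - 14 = 4*l^2 + 27*l - 7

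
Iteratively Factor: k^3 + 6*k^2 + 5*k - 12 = (k + 4)*(k^2 + 2*k - 3) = (k - 1)*(k + 4)*(k + 3)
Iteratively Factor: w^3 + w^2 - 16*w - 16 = (w + 4)*(w^2 - 3*w - 4) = (w - 4)*(w + 4)*(w + 1)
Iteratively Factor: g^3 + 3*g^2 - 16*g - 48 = (g - 4)*(g^2 + 7*g + 12) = (g - 4)*(g + 4)*(g + 3)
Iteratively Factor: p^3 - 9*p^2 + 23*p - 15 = (p - 1)*(p^2 - 8*p + 15) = (p - 3)*(p - 1)*(p - 5)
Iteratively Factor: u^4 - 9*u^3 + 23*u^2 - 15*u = (u)*(u^3 - 9*u^2 + 23*u - 15) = u*(u - 5)*(u^2 - 4*u + 3) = u*(u - 5)*(u - 1)*(u - 3)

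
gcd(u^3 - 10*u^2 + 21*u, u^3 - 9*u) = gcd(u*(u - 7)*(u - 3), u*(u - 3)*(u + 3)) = u^2 - 3*u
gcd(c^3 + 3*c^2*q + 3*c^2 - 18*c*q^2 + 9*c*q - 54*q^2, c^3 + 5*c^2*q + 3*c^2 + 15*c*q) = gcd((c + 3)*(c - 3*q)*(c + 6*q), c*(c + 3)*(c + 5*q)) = c + 3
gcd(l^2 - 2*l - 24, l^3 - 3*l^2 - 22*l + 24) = l^2 - 2*l - 24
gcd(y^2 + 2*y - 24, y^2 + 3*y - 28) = y - 4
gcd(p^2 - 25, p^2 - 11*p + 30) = p - 5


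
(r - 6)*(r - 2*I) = r^2 - 6*r - 2*I*r + 12*I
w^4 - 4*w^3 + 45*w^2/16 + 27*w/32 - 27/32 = (w - 3)*(w - 3/4)^2*(w + 1/2)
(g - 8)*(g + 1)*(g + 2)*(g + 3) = g^4 - 2*g^3 - 37*g^2 - 82*g - 48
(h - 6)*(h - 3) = h^2 - 9*h + 18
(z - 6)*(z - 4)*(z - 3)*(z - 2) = z^4 - 15*z^3 + 80*z^2 - 180*z + 144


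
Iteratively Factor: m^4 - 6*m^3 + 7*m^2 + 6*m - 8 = (m - 4)*(m^3 - 2*m^2 - m + 2) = (m - 4)*(m - 2)*(m^2 - 1) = (m - 4)*(m - 2)*(m - 1)*(m + 1)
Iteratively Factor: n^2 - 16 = (n - 4)*(n + 4)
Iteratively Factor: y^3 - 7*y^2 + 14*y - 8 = (y - 2)*(y^2 - 5*y + 4) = (y - 4)*(y - 2)*(y - 1)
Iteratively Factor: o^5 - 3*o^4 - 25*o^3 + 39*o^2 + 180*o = (o - 5)*(o^4 + 2*o^3 - 15*o^2 - 36*o) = (o - 5)*(o + 3)*(o^3 - o^2 - 12*o) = (o - 5)*(o + 3)^2*(o^2 - 4*o) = (o - 5)*(o - 4)*(o + 3)^2*(o)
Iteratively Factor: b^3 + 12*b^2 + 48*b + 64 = (b + 4)*(b^2 + 8*b + 16) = (b + 4)^2*(b + 4)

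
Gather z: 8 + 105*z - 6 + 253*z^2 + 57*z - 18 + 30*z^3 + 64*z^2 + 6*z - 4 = 30*z^3 + 317*z^2 + 168*z - 20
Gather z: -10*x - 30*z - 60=-10*x - 30*z - 60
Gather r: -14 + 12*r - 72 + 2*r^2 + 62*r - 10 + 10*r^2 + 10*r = 12*r^2 + 84*r - 96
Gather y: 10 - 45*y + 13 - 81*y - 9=14 - 126*y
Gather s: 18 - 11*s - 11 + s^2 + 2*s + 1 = s^2 - 9*s + 8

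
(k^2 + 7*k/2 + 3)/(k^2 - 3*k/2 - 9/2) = (k + 2)/(k - 3)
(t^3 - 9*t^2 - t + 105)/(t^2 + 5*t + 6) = (t^2 - 12*t + 35)/(t + 2)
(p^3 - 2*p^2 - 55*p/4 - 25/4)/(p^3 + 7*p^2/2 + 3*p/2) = (2*p^2 - 5*p - 25)/(2*p*(p + 3))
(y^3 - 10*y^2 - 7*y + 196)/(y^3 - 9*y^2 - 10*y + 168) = (y - 7)/(y - 6)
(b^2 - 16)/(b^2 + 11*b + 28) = (b - 4)/(b + 7)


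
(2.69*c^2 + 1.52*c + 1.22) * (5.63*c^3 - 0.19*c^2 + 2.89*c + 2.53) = 15.1447*c^5 + 8.0465*c^4 + 14.3539*c^3 + 10.9667*c^2 + 7.3714*c + 3.0866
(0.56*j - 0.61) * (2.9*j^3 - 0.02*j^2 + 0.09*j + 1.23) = 1.624*j^4 - 1.7802*j^3 + 0.0626*j^2 + 0.6339*j - 0.7503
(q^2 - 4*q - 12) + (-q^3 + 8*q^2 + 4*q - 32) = -q^3 + 9*q^2 - 44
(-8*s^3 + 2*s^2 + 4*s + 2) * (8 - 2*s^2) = 16*s^5 - 4*s^4 - 72*s^3 + 12*s^2 + 32*s + 16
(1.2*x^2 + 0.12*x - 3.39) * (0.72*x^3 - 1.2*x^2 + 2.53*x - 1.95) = 0.864*x^5 - 1.3536*x^4 + 0.4512*x^3 + 2.0316*x^2 - 8.8107*x + 6.6105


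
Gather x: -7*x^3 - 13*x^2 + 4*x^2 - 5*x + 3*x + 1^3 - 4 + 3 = -7*x^3 - 9*x^2 - 2*x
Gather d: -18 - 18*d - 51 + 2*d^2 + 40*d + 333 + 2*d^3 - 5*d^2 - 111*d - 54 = 2*d^3 - 3*d^2 - 89*d + 210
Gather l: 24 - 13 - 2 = 9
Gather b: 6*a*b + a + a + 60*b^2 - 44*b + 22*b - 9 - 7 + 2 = 2*a + 60*b^2 + b*(6*a - 22) - 14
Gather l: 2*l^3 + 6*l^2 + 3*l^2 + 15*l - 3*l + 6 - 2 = 2*l^3 + 9*l^2 + 12*l + 4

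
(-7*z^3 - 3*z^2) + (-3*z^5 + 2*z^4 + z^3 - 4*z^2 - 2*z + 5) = -3*z^5 + 2*z^4 - 6*z^3 - 7*z^2 - 2*z + 5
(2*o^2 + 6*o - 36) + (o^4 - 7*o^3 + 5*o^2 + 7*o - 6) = o^4 - 7*o^3 + 7*o^2 + 13*o - 42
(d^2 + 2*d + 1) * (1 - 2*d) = -2*d^3 - 3*d^2 + 1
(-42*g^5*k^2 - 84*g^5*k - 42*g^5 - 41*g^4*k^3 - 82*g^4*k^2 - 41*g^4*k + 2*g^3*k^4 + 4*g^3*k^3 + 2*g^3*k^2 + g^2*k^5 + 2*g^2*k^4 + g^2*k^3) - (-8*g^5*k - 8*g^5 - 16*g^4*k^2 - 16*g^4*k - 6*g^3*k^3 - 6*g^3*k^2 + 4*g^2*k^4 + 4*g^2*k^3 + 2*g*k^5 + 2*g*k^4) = -42*g^5*k^2 - 76*g^5*k - 34*g^5 - 41*g^4*k^3 - 66*g^4*k^2 - 25*g^4*k + 2*g^3*k^4 + 10*g^3*k^3 + 8*g^3*k^2 + g^2*k^5 - 2*g^2*k^4 - 3*g^2*k^3 - 2*g*k^5 - 2*g*k^4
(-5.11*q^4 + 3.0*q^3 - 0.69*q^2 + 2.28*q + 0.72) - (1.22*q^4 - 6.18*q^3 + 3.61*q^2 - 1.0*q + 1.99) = -6.33*q^4 + 9.18*q^3 - 4.3*q^2 + 3.28*q - 1.27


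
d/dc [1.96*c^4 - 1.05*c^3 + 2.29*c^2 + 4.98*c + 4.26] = 7.84*c^3 - 3.15*c^2 + 4.58*c + 4.98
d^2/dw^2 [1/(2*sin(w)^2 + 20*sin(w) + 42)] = (-2*sin(w)^4 - 15*sin(w)^3 - 5*sin(w)^2 + 135*sin(w) + 79)/(sin(w)^2 + 10*sin(w) + 21)^3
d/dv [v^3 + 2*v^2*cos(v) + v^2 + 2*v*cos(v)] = -2*v^2*sin(v) + 3*v^2 - 2*v*sin(v) + 4*v*cos(v) + 2*v + 2*cos(v)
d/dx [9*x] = 9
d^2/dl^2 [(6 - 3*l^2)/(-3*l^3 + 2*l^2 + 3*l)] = 18*(3*l^6 - 27*l^4 + 30*l^3 + 10*l^2 - 12*l - 6)/(l^3*(27*l^6 - 54*l^5 - 45*l^4 + 100*l^3 + 45*l^2 - 54*l - 27))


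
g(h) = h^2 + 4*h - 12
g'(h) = 2*h + 4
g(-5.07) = -6.58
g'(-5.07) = -6.14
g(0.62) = -9.14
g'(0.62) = 5.24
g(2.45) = 3.80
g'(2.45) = 8.90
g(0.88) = -7.71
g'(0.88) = 5.76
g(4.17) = 22.07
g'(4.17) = 12.34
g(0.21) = -11.12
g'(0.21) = 4.42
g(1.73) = -2.09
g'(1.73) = 7.46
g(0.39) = -10.29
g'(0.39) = 4.78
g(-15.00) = 153.00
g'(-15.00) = -26.00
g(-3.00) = -15.00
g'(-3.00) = -2.00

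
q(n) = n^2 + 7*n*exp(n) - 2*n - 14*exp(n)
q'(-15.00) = -32.00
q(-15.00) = 255.00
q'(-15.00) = -32.00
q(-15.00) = 255.00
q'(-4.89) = -12.09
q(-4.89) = 33.33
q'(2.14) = 70.11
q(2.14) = 8.63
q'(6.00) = 14130.01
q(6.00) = 11320.01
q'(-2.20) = -8.88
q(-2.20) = 5.98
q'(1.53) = 18.19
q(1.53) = -15.91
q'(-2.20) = -8.88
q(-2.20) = 5.98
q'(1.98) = 51.65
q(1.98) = -1.05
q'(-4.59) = -11.58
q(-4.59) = 29.78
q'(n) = 7*n*exp(n) + 2*n - 7*exp(n) - 2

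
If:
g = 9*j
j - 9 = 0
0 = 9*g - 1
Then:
No Solution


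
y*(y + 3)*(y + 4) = y^3 + 7*y^2 + 12*y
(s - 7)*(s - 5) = s^2 - 12*s + 35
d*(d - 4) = d^2 - 4*d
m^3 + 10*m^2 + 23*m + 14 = (m + 1)*(m + 2)*(m + 7)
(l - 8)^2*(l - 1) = l^3 - 17*l^2 + 80*l - 64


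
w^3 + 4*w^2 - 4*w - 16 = (w - 2)*(w + 2)*(w + 4)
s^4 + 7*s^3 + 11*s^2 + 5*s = s*(s + 1)^2*(s + 5)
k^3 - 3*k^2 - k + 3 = (k - 3)*(k - 1)*(k + 1)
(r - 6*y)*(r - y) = r^2 - 7*r*y + 6*y^2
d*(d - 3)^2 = d^3 - 6*d^2 + 9*d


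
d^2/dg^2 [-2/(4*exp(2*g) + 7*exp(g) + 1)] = 2*(-2*(8*exp(g) + 7)^2*exp(g) + (16*exp(g) + 7)*(4*exp(2*g) + 7*exp(g) + 1))*exp(g)/(4*exp(2*g) + 7*exp(g) + 1)^3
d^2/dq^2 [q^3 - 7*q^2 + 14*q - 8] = 6*q - 14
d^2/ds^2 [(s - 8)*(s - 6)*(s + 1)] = 6*s - 26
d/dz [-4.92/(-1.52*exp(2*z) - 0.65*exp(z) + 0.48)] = (-14.9568*exp(z) - 3.198)*exp(z)/(1.52*exp(2*z) + 0.65*exp(z) - 0.48)^2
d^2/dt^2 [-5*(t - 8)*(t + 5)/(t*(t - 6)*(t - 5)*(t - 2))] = 10*(-3*t^8 + 57*t^7 - 29*t^6 - 6171*t^5 + 56076*t^4 - 218468*t^3 + 418080*t^2 - 374400*t + 144000)/(t^3*(t^9 - 39*t^8 + 663*t^7 - 6433*t^6 + 39156*t^5 - 154596*t^4 + 394768*t^3 - 627120*t^2 + 561600*t - 216000))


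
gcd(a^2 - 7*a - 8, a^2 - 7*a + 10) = 1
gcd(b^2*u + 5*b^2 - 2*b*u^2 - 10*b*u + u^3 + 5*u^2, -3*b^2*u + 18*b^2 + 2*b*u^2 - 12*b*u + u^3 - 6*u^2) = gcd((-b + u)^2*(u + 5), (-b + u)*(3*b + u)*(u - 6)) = -b + u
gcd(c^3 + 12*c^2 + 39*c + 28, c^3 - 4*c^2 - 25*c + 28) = c + 4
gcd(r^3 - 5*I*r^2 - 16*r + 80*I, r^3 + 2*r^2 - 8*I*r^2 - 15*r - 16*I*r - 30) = r - 5*I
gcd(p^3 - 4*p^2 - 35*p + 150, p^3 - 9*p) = 1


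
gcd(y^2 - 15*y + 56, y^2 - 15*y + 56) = y^2 - 15*y + 56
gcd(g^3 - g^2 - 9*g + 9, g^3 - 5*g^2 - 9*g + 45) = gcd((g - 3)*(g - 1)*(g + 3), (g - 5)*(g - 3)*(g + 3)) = g^2 - 9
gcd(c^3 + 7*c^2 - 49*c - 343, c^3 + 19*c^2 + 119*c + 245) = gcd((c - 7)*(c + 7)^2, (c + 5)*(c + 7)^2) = c^2 + 14*c + 49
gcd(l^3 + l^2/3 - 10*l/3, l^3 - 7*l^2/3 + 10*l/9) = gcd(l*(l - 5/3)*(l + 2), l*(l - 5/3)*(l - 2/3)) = l^2 - 5*l/3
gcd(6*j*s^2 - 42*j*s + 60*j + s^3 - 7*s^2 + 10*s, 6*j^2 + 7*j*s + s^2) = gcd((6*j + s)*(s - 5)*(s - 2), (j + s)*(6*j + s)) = 6*j + s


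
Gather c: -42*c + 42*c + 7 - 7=0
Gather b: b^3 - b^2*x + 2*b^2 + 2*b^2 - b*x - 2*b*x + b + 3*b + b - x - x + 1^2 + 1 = b^3 + b^2*(4 - x) + b*(5 - 3*x) - 2*x + 2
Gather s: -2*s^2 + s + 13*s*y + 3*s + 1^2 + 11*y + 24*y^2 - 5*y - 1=-2*s^2 + s*(13*y + 4) + 24*y^2 + 6*y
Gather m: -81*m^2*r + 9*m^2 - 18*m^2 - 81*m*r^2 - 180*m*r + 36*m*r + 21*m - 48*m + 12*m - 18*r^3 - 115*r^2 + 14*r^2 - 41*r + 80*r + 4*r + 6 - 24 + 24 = m^2*(-81*r - 9) + m*(-81*r^2 - 144*r - 15) - 18*r^3 - 101*r^2 + 43*r + 6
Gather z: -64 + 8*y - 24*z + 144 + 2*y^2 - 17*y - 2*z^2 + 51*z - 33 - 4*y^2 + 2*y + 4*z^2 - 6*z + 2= -2*y^2 - 7*y + 2*z^2 + 21*z + 49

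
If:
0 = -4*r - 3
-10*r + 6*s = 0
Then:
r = -3/4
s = -5/4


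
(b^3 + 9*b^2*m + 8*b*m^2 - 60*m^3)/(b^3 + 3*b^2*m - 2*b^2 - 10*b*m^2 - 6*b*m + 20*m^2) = (b + 6*m)/(b - 2)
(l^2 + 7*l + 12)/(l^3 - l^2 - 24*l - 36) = (l + 4)/(l^2 - 4*l - 12)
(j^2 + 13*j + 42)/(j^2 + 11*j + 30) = (j + 7)/(j + 5)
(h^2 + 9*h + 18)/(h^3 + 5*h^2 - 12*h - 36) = (h + 3)/(h^2 - h - 6)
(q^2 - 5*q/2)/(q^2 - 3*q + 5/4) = 2*q/(2*q - 1)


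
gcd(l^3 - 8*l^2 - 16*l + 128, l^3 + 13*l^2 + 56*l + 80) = l + 4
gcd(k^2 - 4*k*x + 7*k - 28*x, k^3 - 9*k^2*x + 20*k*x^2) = -k + 4*x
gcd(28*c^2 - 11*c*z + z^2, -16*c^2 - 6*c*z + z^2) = 1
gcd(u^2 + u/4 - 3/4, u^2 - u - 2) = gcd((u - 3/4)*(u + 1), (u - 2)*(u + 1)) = u + 1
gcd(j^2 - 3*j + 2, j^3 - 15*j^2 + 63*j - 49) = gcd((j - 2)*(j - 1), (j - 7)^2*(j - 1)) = j - 1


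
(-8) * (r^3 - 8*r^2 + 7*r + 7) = -8*r^3 + 64*r^2 - 56*r - 56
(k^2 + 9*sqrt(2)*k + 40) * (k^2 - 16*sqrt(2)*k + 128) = k^4 - 7*sqrt(2)*k^3 - 120*k^2 + 512*sqrt(2)*k + 5120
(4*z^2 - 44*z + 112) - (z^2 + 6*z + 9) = 3*z^2 - 50*z + 103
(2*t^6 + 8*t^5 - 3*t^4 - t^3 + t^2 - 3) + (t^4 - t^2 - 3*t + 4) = 2*t^6 + 8*t^5 - 2*t^4 - t^3 - 3*t + 1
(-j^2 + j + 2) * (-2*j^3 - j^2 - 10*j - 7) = 2*j^5 - j^4 + 5*j^3 - 5*j^2 - 27*j - 14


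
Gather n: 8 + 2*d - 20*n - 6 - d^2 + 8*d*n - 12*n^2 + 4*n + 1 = -d^2 + 2*d - 12*n^2 + n*(8*d - 16) + 3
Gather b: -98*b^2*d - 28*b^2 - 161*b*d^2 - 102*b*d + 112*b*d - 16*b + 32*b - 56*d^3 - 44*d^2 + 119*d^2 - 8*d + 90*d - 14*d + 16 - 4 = b^2*(-98*d - 28) + b*(-161*d^2 + 10*d + 16) - 56*d^3 + 75*d^2 + 68*d + 12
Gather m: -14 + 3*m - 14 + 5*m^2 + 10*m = 5*m^2 + 13*m - 28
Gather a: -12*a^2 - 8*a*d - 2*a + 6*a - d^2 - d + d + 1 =-12*a^2 + a*(4 - 8*d) - d^2 + 1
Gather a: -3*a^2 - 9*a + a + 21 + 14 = -3*a^2 - 8*a + 35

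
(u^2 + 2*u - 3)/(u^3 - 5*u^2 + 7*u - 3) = (u + 3)/(u^2 - 4*u + 3)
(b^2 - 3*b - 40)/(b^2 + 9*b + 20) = (b - 8)/(b + 4)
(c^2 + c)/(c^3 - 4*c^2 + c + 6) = c/(c^2 - 5*c + 6)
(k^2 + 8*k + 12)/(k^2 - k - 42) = (k + 2)/(k - 7)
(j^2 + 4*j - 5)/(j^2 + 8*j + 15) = (j - 1)/(j + 3)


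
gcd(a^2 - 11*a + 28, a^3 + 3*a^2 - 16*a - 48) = a - 4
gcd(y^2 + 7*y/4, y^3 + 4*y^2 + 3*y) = y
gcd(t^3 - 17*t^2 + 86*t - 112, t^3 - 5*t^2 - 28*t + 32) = t - 8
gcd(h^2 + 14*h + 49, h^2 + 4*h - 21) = h + 7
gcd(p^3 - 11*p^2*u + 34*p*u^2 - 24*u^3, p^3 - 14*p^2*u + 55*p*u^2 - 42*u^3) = p^2 - 7*p*u + 6*u^2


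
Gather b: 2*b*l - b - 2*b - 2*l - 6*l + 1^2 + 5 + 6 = b*(2*l - 3) - 8*l + 12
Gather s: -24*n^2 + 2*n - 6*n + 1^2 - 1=-24*n^2 - 4*n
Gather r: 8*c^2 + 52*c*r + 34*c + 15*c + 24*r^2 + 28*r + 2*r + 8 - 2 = 8*c^2 + 49*c + 24*r^2 + r*(52*c + 30) + 6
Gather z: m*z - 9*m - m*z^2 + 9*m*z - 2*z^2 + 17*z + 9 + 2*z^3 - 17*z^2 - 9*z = -9*m + 2*z^3 + z^2*(-m - 19) + z*(10*m + 8) + 9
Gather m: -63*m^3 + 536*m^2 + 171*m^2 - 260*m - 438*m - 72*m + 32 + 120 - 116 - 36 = -63*m^3 + 707*m^2 - 770*m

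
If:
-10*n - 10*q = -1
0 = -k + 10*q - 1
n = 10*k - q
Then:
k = 1/100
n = -1/1000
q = 101/1000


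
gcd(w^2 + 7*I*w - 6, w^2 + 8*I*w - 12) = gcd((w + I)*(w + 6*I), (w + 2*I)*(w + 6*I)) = w + 6*I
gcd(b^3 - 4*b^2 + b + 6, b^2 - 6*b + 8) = b - 2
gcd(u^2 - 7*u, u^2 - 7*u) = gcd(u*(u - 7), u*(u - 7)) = u^2 - 7*u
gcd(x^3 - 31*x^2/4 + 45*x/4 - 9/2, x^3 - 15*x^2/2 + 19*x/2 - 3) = x^2 - 7*x + 6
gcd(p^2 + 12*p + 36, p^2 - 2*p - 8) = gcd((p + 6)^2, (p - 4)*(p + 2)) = 1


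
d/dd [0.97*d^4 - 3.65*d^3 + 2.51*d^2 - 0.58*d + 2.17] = 3.88*d^3 - 10.95*d^2 + 5.02*d - 0.58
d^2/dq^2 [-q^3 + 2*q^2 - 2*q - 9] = 4 - 6*q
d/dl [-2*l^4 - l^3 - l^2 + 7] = l*(-8*l^2 - 3*l - 2)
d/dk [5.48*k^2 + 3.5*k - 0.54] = 10.96*k + 3.5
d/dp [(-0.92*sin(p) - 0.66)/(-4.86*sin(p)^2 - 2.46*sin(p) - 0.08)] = (-6.4152*sin(p) + 2.2356*cos(2*p) - 3.7856)*cos(p)/(4.86*sin(p)^2 + 2.46*sin(p) + 0.08)^2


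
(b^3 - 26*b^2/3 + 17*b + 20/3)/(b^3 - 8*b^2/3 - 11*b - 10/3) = (b - 4)/(b + 2)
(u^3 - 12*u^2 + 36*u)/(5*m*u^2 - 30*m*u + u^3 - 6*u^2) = (u - 6)/(5*m + u)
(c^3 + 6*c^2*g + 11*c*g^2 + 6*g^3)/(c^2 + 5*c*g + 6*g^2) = c + g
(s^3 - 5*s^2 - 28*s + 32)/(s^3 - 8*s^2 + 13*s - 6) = (s^2 - 4*s - 32)/(s^2 - 7*s + 6)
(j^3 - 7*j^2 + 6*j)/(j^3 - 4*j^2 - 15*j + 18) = j/(j + 3)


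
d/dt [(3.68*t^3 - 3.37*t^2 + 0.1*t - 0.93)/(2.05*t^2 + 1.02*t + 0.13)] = (7.544*t^4 + 7.5072*t^3 - 2.2072*t^2 + 2.9368*t + 0.9616)/(4.2025*t^4 + 4.182*t^3 + 1.5734*t^2 + 0.2652*t + 0.0169)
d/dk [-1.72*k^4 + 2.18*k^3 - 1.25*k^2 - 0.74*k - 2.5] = -6.88*k^3 + 6.54*k^2 - 2.5*k - 0.74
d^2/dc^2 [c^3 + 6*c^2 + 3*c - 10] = 6*c + 12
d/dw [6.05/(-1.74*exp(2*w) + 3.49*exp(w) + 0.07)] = (21.054*exp(w) - 21.1145)*exp(w)/(-1.74*exp(2*w) + 3.49*exp(w) + 0.07)^2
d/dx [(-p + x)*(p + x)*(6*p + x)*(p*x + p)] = p*(-6*p^3 - 2*p^2*x - p^2 + 18*p*x^2 + 12*p*x + 4*x^3 + 3*x^2)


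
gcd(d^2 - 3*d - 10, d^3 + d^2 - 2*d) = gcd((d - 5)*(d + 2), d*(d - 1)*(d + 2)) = d + 2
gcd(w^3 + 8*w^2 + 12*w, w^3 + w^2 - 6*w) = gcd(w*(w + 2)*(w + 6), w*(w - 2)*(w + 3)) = w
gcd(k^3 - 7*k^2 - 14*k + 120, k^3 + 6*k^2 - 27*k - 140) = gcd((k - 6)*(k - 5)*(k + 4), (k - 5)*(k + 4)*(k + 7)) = k^2 - k - 20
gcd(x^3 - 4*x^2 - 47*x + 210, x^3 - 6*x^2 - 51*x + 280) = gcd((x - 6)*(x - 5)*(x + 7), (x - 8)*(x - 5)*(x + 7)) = x^2 + 2*x - 35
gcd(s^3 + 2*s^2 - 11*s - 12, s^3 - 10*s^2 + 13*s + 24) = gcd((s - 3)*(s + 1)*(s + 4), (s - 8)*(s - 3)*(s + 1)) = s^2 - 2*s - 3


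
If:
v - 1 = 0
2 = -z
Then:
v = 1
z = -2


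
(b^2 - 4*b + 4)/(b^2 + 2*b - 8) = (b - 2)/(b + 4)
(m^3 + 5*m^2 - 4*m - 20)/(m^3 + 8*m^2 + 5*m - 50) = (m + 2)/(m + 5)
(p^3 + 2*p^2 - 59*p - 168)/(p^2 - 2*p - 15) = (p^2 - p - 56)/(p - 5)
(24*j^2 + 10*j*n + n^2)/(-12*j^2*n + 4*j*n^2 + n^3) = (-4*j - n)/(n*(2*j - n))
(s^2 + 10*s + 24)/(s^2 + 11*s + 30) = (s + 4)/(s + 5)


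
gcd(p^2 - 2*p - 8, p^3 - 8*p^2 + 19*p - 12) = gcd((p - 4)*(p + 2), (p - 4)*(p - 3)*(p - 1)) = p - 4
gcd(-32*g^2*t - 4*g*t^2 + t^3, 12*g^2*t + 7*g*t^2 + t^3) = 4*g*t + t^2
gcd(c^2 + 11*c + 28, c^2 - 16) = c + 4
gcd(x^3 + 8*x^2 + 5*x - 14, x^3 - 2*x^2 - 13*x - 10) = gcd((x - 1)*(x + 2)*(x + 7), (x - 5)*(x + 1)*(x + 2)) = x + 2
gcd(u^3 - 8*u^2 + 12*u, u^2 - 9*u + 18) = u - 6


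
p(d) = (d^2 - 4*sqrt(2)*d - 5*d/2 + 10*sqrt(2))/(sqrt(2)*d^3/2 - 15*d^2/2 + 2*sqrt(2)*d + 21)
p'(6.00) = -0.05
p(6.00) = -0.02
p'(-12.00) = -0.00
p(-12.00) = -0.11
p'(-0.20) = -0.66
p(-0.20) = 0.79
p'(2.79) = 0.09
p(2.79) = 0.06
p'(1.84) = 0.77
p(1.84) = 0.48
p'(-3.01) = -0.38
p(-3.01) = -0.64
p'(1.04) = -0.11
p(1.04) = 0.41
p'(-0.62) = -1.55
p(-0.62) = 1.21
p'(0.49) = -0.25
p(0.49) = 0.50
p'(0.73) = -0.18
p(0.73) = 0.45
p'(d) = (2*d - 4*sqrt(2) - 5/2)/(sqrt(2)*d^3/2 - 15*d^2/2 + 2*sqrt(2)*d + 21) + (-3*sqrt(2)*d^2/2 + 15*d - 2*sqrt(2))*(d^2 - 4*sqrt(2)*d - 5*d/2 + 10*sqrt(2))/(sqrt(2)*d^3/2 - 15*d^2/2 + 2*sqrt(2)*d + 21)^2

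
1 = 1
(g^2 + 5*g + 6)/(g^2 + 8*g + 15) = (g + 2)/(g + 5)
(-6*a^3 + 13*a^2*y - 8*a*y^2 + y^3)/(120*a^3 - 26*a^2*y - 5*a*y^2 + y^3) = (a^2 - 2*a*y + y^2)/(-20*a^2 + a*y + y^2)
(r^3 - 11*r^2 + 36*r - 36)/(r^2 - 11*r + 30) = (r^2 - 5*r + 6)/(r - 5)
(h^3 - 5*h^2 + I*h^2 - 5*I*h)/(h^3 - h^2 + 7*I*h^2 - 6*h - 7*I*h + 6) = h*(h - 5)/(h^2 + h*(-1 + 6*I) - 6*I)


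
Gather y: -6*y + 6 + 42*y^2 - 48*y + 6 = 42*y^2 - 54*y + 12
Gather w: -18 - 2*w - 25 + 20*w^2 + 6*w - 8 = 20*w^2 + 4*w - 51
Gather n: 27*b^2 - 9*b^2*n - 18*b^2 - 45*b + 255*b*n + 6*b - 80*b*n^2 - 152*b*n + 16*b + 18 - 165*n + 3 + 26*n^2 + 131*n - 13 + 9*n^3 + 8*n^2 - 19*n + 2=9*b^2 - 23*b + 9*n^3 + n^2*(34 - 80*b) + n*(-9*b^2 + 103*b - 53) + 10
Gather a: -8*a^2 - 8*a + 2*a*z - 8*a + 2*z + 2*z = -8*a^2 + a*(2*z - 16) + 4*z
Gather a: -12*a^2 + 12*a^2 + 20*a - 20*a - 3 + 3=0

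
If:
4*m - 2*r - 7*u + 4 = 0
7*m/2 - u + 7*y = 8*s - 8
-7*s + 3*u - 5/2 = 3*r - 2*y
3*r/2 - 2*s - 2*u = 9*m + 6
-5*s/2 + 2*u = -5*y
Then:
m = -6177/5360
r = -57801/34840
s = 38653/69680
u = 337/871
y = 51/416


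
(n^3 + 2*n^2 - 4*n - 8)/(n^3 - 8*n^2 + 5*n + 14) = (n^2 + 4*n + 4)/(n^2 - 6*n - 7)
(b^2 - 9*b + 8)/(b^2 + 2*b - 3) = (b - 8)/(b + 3)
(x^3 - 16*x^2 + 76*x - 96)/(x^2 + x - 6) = (x^2 - 14*x + 48)/(x + 3)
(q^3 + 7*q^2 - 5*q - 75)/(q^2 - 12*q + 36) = (q^3 + 7*q^2 - 5*q - 75)/(q^2 - 12*q + 36)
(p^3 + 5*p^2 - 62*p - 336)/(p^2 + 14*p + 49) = (p^2 - 2*p - 48)/(p + 7)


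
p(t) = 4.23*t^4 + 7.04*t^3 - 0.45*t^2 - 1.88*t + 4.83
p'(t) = 16.92*t^3 + 21.12*t^2 - 0.9*t - 1.88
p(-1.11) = 3.16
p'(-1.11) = 2.00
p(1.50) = 46.17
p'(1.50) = 101.40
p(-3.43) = 307.38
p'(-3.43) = -433.10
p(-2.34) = 43.39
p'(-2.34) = -100.92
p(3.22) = 683.89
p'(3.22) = 779.10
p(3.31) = 756.73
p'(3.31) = 840.13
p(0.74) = 7.31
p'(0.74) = 15.88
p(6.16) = 7712.38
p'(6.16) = 4748.95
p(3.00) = 527.85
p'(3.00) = 642.34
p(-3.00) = 158.97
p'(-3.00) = -265.94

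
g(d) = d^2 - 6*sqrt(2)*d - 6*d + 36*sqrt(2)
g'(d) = 2*d - 6*sqrt(2) - 6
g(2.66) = 19.46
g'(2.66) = -9.17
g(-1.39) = 72.98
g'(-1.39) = -17.27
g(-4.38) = 133.54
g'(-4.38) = -23.25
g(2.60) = 20.01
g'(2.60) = -9.29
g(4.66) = 5.13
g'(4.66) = -5.17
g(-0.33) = 55.80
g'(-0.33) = -15.15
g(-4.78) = 143.00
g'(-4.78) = -24.05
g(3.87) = 9.83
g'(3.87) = -6.75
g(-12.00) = 368.74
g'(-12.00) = -38.49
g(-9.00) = 262.28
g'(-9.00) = -32.49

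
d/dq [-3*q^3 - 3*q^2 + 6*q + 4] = -9*q^2 - 6*q + 6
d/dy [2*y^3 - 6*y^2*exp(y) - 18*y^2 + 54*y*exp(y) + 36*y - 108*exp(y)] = -6*y^2*exp(y) + 6*y^2 + 42*y*exp(y) - 36*y - 54*exp(y) + 36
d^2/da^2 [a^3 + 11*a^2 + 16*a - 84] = 6*a + 22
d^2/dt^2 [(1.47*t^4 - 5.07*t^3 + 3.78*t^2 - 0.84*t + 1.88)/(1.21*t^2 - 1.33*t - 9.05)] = (4.304454*t^6 - 14.194026*t^5 - 80.981712*t^4 + 163.830384*t^3 + 1343.482158*t^2 - 2564.817474*t + 687.229164)/(1.771561*t^6 - 5.841759*t^5 - 33.329208*t^4 + 85.032353*t^3 + 249.28044*t^2 - 326.790975*t - 741.217625)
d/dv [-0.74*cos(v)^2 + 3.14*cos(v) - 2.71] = (1.48*cos(v) - 3.14)*sin(v)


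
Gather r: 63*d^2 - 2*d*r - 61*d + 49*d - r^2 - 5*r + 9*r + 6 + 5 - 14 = 63*d^2 - 12*d - r^2 + r*(4 - 2*d) - 3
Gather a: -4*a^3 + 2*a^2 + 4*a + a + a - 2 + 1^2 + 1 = -4*a^3 + 2*a^2 + 6*a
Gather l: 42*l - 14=42*l - 14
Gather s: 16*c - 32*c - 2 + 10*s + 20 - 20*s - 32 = -16*c - 10*s - 14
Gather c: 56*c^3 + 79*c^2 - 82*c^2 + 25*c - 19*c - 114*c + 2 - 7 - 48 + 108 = 56*c^3 - 3*c^2 - 108*c + 55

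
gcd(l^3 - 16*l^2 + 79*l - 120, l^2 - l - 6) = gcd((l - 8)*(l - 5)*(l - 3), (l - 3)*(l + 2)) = l - 3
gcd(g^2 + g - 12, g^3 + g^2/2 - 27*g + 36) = 1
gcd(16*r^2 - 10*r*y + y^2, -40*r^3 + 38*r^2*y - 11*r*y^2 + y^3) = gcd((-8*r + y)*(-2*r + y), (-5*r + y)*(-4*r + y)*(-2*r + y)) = -2*r + y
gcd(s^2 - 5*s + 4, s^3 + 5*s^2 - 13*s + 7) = s - 1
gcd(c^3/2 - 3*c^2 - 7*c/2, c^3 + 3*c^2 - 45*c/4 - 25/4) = 1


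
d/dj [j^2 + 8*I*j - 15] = 2*j + 8*I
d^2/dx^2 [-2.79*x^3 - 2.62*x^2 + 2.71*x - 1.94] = -16.74*x - 5.24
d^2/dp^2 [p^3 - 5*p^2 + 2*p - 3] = 6*p - 10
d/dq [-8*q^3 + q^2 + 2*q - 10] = -24*q^2 + 2*q + 2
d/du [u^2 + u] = 2*u + 1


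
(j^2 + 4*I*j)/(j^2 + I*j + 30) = j*(j + 4*I)/(j^2 + I*j + 30)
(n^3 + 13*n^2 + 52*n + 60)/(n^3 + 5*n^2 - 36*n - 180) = (n + 2)/(n - 6)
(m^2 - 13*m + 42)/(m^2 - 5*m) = (m^2 - 13*m + 42)/(m*(m - 5))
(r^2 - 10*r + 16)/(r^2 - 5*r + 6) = (r - 8)/(r - 3)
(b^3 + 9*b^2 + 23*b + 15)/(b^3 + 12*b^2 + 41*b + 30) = (b + 3)/(b + 6)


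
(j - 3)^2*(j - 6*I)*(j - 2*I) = j^4 - 6*j^3 - 8*I*j^3 - 3*j^2 + 48*I*j^2 + 72*j - 72*I*j - 108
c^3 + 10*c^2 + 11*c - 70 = (c - 2)*(c + 5)*(c + 7)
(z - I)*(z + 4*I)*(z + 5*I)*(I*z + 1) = I*z^4 - 7*z^3 - 3*I*z^2 - 31*z + 20*I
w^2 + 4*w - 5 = (w - 1)*(w + 5)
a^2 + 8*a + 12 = (a + 2)*(a + 6)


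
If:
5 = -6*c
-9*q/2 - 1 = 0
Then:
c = -5/6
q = -2/9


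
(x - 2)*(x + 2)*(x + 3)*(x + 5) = x^4 + 8*x^3 + 11*x^2 - 32*x - 60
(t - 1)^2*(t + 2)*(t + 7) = t^4 + 7*t^3 - 3*t^2 - 19*t + 14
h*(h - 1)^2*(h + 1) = h^4 - h^3 - h^2 + h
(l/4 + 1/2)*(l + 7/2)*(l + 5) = l^3/4 + 21*l^2/8 + 69*l/8 + 35/4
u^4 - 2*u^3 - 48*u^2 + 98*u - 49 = (u - 7)*(u - 1)^2*(u + 7)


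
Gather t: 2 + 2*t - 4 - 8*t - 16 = -6*t - 18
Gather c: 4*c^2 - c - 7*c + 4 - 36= 4*c^2 - 8*c - 32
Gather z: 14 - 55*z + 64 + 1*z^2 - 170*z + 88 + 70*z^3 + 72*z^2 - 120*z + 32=70*z^3 + 73*z^2 - 345*z + 198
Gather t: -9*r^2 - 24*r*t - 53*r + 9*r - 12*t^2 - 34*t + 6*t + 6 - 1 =-9*r^2 - 44*r - 12*t^2 + t*(-24*r - 28) + 5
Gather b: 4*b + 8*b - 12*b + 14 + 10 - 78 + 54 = 0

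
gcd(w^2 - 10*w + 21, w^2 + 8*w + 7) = 1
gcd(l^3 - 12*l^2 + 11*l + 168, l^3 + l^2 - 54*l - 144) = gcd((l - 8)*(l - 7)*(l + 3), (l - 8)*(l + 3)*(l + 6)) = l^2 - 5*l - 24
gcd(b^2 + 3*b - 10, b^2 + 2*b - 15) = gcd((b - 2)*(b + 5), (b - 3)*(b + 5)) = b + 5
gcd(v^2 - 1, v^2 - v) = v - 1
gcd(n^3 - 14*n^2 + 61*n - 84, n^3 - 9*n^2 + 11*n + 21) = n^2 - 10*n + 21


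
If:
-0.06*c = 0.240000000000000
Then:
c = -4.00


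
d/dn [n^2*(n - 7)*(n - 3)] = 2*n*(2*n^2 - 15*n + 21)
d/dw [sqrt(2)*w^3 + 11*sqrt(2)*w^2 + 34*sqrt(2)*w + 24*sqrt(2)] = sqrt(2)*(3*w^2 + 22*w + 34)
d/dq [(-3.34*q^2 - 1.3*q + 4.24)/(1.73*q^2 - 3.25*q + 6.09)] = (13.104*q^2 - 55.3516*q + 5.863)/(2.9929*q^4 - 11.245*q^3 + 31.6339*q^2 - 39.585*q + 37.0881)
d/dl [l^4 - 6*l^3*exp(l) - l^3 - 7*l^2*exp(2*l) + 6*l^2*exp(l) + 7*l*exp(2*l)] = -6*l^3*exp(l) + 4*l^3 - 14*l^2*exp(2*l) - 12*l^2*exp(l) - 3*l^2 + 12*l*exp(l) + 7*exp(2*l)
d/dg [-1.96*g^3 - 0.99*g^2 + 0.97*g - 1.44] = -5.88*g^2 - 1.98*g + 0.97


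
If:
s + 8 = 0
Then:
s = -8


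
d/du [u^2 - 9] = 2*u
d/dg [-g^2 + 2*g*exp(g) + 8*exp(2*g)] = 2*g*exp(g) - 2*g + 16*exp(2*g) + 2*exp(g)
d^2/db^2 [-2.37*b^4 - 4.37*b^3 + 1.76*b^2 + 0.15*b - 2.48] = -28.44*b^2 - 26.22*b + 3.52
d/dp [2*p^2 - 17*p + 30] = 4*p - 17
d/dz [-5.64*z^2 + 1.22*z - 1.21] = 1.22 - 11.28*z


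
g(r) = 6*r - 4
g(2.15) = 8.90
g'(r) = 6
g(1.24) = 3.44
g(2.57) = 11.42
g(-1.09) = -10.54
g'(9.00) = 6.00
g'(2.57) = 6.00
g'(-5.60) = 6.00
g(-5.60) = -37.60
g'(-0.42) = 6.00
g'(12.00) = 6.00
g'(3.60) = 6.00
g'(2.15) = 6.00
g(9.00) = 50.00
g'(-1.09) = 6.00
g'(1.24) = 6.00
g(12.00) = 68.00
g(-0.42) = -6.52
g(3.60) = 17.60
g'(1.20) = 6.00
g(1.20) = 3.20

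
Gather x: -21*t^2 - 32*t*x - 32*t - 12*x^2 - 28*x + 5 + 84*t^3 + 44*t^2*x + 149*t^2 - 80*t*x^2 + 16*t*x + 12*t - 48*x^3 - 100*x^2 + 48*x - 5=84*t^3 + 128*t^2 - 20*t - 48*x^3 + x^2*(-80*t - 112) + x*(44*t^2 - 16*t + 20)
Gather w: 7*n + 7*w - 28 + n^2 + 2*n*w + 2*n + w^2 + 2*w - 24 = n^2 + 9*n + w^2 + w*(2*n + 9) - 52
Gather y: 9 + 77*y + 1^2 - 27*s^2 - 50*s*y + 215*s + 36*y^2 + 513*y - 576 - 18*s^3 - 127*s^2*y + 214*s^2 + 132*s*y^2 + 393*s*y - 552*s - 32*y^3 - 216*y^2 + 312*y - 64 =-18*s^3 + 187*s^2 - 337*s - 32*y^3 + y^2*(132*s - 180) + y*(-127*s^2 + 343*s + 902) - 630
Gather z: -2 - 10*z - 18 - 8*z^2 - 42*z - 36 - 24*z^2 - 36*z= -32*z^2 - 88*z - 56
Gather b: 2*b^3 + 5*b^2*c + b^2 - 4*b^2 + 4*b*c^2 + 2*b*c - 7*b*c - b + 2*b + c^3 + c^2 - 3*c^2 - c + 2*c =2*b^3 + b^2*(5*c - 3) + b*(4*c^2 - 5*c + 1) + c^3 - 2*c^2 + c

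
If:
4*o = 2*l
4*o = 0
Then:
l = 0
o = 0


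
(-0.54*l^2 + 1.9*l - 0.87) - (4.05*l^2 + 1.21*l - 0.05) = -4.59*l^2 + 0.69*l - 0.82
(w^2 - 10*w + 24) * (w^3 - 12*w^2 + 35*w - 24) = w^5 - 22*w^4 + 179*w^3 - 662*w^2 + 1080*w - 576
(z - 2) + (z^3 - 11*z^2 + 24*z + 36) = z^3 - 11*z^2 + 25*z + 34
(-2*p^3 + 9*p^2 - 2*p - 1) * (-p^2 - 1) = 2*p^5 - 9*p^4 + 4*p^3 - 8*p^2 + 2*p + 1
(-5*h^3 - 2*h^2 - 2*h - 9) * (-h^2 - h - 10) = 5*h^5 + 7*h^4 + 54*h^3 + 31*h^2 + 29*h + 90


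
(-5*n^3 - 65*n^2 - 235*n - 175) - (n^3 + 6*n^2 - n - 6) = -6*n^3 - 71*n^2 - 234*n - 169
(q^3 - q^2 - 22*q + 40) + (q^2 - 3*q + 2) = q^3 - 25*q + 42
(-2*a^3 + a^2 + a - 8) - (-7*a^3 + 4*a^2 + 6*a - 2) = 5*a^3 - 3*a^2 - 5*a - 6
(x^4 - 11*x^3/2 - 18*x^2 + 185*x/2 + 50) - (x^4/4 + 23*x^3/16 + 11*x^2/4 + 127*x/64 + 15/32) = 3*x^4/4 - 111*x^3/16 - 83*x^2/4 + 5793*x/64 + 1585/32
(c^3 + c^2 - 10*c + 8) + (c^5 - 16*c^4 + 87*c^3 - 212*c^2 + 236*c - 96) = c^5 - 16*c^4 + 88*c^3 - 211*c^2 + 226*c - 88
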